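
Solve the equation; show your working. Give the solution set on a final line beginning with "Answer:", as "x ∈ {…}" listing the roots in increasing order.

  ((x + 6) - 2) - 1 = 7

Step 1. [((x + 6) - 2) - 1 = 7] peel the -1: add 1 from each side, so sub: (x + 6) - 2 = 8.
Step 2. [(x + 6) - 2 = 8] the outer -2 inverts by adding 2. So sub: x + 6 = 10.
Step 3. [x + 6 = 10] 6 comes off first (subtract 6) ⇒ sub: x = 4.

Answer: x ∈ {4}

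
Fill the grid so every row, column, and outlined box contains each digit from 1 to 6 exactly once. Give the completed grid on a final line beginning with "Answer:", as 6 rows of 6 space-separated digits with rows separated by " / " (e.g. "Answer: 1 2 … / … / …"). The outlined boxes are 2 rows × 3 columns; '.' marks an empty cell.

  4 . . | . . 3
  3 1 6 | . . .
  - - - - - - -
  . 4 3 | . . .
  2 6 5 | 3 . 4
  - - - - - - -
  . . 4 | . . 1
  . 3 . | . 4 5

Step 1. [r2c6∈{2}] r2c6 has the single candidate 2, so r2c6=2.
Step 2. [r1c2∈{2,5}] in box 1, 5 fits only at r1c2 ⇒ r1c2=5.
Step 3. [r3c1∈{1}] nothing but 1 survives at r3c1. So r3c1=1.
Step 4. [r5c2∈{2}] only 2 remains possible at r5c2 ⇒ r5c2=2.
Step 5. [r5c4∈{6}] r5c4 is down to just 6 ⇒ r5c4=6.
Step 6. [r3c5∈{2,5,6}] 2 has one home in col 5: r3c5 ⇒ r3c5=2.
Step 7. [r1c5∈{1,6}] in row 1, 6 fits only at r1c5 ⇒ r1c5=6.
Step 8. [r2c4∈{4,5}] r2c4 is the only open cell in row 2 admitting 4. So r2c4=4.
Step 9. [r3c6∈{6}] r3c6's peers cover all but 6 ⇒ r3c6=6.
Step 10. [r1c3∈{2}] r1c3's peers cover all but 2. So r1c3=2.
Step 11. [r6c1∈{6}] r6c1 is down to just 6 ⇒ r6c1=6.
Step 12. [r5c5∈{3}] nothing but 3 survives at r5c5, so r5c5=3.
Step 13. [r6c4∈{2}] only 2 remains possible at r6c4, so r6c4=2.
Step 14. [r1c4∈{1}] only 1 remains possible at r1c4, so r1c4=1.
Step 15. [r6c3∈{1}] nothing but 1 survives at r6c3 ⇒ r6c3=1.
Step 16. [r2c5∈{5}] r2c5 has the single candidate 5. So r2c5=5.
Step 17. [r5c1∈{5}] only 5 remains possible at r5c1 ⇒ r5c1=5.
Step 18. [r4c5∈{1}] only 1 remains possible at r4c5, so r4c5=1.
Step 19. [r3c4∈{5}] nothing but 5 survives at r3c4, so r3c4=5.

Answer: 4 5 2 1 6 3 / 3 1 6 4 5 2 / 1 4 3 5 2 6 / 2 6 5 3 1 4 / 5 2 4 6 3 1 / 6 3 1 2 4 5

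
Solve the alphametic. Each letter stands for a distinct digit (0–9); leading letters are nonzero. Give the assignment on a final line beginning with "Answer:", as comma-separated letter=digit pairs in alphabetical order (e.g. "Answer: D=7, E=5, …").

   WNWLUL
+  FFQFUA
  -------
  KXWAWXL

Step 1. [K] adding two 6-digit numbers gives at most 6+1 digits, and here it does — K is that final carry and must be 1, so K=1.
Step 2. [col 1: L + A ≡ L (mod 10)] column 1 reads L+A+carry(0)=L with nothing yet; with digits 1 already taken and all letters distinct, the only value for A is 0 ⇒ A=0.
Step 3. [col 1: L + A ≡ L (mod 10)] L=9 is one option consistent with column 1 (L + A ≡ L (mod 10), carry-in 0) — take it, so L=9.
Step 4. [col 2: U + U ≡ X (mod 10)] no forcing yet in column 2 (carry-in 0); X=4 is free and consistent — try it ⇒ X=4.
Step 5. [col 2: U + U ≡ X (mod 10)] U=2 is one option consistent with column 2 (U + U ≡ X (mod 10), carry-in 0) — take it. So U=2.
Step 6. [col 3: L + F ≡ W (mod 10)] no forcing yet in column 3 (carry-in 0); F=7 is free and consistent — try it. So F=7.
Step 7. [col 3: L + F ≡ W (mod 10)] in column 3 we have L+F≡W with carry-in 0; given L=9, F=7 and digits 0,1,2,4,7,9 already taken and all letters distinct, that pins W to 6 ⇒ W=6.
Step 8. [col 4: W + Q ≡ A (mod 10)] from column 4 (W=6, A=0, carry-in 1, digits 0,1,2,4,6,7,9 already taken and all letters distinct): Q must equal 3 ⇒ Q=3.
Step 9. [col 5: N + F ≡ W (mod 10)] column 5 reads N+F+carry(1)=W with F=7, W=6; with digits 0,1,2,3,4,6,7,9 already taken and all letters distinct, the only value for N is 8 ⇒ N=8.

Answer: A=0, F=7, K=1, L=9, N=8, Q=3, U=2, W=6, X=4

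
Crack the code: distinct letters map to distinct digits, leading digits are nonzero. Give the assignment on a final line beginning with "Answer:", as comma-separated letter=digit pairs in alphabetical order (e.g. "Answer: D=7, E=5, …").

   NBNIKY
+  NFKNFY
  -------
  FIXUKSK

Step 1. [F] the sum has 7 digits but both addends have 6; that extra leading digit F is the final carry, namely 1, so F=1.
Step 2. [col 1: Y + Y ≡ K (mod 10)] K=4 is one option consistent with column 1 (Y + Y ≡ K (mod 10), carry-in 0) — take it, so K=4.
Step 3. [col 1: Y + Y ≡ K (mod 10)] several values work for Y in column 1 (Y + Y ≡ K (mod 10), carry-in 0); try Y=2, so Y=2.
Step 4. [col 2: K + F ≡ S (mod 10)] column 2: given K=4, F=1, carry-in 0, and digits 1,2,4 already taken and all letters distinct, K+F≡S (mod 10) forces S=5 ⇒ S=5.
Step 5. [col 3: I + N ≡ K (mod 10)] column 3 (I + N ≡ K (mod 10), carry-in 0) doesn't pin I yet; pick I=6 and continue ⇒ I=6.
Step 6. [col 3: I + N ≡ K (mod 10)] column 3 reads I+N+carry(0)=K with I=6, K=4; with digits 1,2,4,5,6 already taken and all letters distinct, the only value for N is 8. So N=8.
Step 7. [col 4: N + K ≡ U (mod 10)] from column 4 (N=8, K=4, carry-in 1, digits 1,2,4,5,6,8 already taken and all letters distinct): U must equal 3, so U=3.
Step 8. [col 5: B + F ≡ X (mod 10)] column 5: given F=1, carry-in 1, and digits 1,2,3,4,5,6,8 already taken and all letters distinct, B+F≡X (mod 10) forces B=7 ⇒ B=7.
Step 9. [col 5: B + F ≡ X (mod 10)] from column 5 (B=7, F=1, carry-in 1, digits 1,2,3,4,5,6,7,8 already taken and all letters distinct): X must equal 9, so X=9.

Answer: B=7, F=1, I=6, K=4, N=8, S=5, U=3, X=9, Y=2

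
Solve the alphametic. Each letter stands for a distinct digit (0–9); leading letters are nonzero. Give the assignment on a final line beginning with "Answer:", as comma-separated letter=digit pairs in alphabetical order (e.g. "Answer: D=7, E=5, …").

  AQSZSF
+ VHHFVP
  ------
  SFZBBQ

Step 1. [col 1: F + P ≡ Q (mod 10)] no forcing yet in column 1 (carry-in 0); P=6 is free and consistent — try it. So P=6.
Step 2. [col 1: F + P ≡ Q (mod 10)] column 1 (F + P ≡ Q (mod 10), carry-in 0) doesn't pin Q yet; pick Q=4 and continue ⇒ Q=4.
Step 3. [col 1: F + P ≡ Q (mod 10)] from column 1 (P=6, Q=4, carry-in 0, digits 4,6 already taken and all letters distinct): F must equal 8 ⇒ F=8.
Step 4. [col 2: S + V ≡ B (mod 10)] V=2 is one option consistent with column 2 (S + V ≡ B (mod 10), carry-in 1) — take it ⇒ V=2.
Step 5. [col 2: S + V ≡ B (mod 10)] no forcing yet in column 2 (carry-in 1); S=7 is free and consistent — try it ⇒ S=7.
Step 6. [col 2: S + V ≡ B (mod 10)] column 2 reads S+V+carry(1)=B with S=7, V=2; with digits 2,4,6,7,8 already taken and all letters distinct, the only value for B is 0. So B=0.
Step 7. [col 3: Z + F ≡ B (mod 10)] in column 3 we have Z+F≡B with carry-in 1; given F=8, B=0 and digits 0,2,4,6,7,8 already taken and all letters distinct, that pins Z to 1. So Z=1.
Step 8. [col 4: S + H ≡ Z (mod 10)] in column 4 we have S+H≡Z with carry-in 1; given S=7, Z=1 and digits 0,1,2,4,6,7,8 already taken and all letters distinct, that pins H to 3, so H=3.
Step 9. [col 6: A + V ≡ S (mod 10)] column 6: given V=2, S=7, carry-in 0, and digits 0,1,2,3,4,6,7,8 already taken and all letters distinct, A+V≡S (mod 10) forces A=5, so A=5.

Answer: A=5, B=0, F=8, H=3, P=6, Q=4, S=7, V=2, Z=1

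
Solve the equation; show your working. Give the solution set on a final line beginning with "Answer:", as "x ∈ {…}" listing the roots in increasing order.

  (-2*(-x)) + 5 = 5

Step 1. [(-2*(-x)) + 5 = 5] subtract 5: x sits inside (… + 5) ⇒ sub: -2*(-x) = 0.
Step 2. [-2*(-x) = 0] LHS = -2·(…); ÷-2 both sides ⇒ div: -x = 0.
Step 3. [-x = 0] leading − — multiply by −1 ⇒ neg: x = 0.

Answer: x ∈ {0}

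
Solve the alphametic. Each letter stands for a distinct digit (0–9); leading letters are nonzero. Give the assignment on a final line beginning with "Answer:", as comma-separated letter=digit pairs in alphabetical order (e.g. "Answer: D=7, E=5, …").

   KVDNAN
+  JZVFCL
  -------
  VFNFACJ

Step 1. [col 1: N + L ≡ J (mod 10)] no forcing yet in column 1 (carry-in 0); N=3 is free and consistent — try it ⇒ N=3.
Step 2. [col 1: N + L ≡ J (mod 10)] column 1 (N + L ≡ J (mod 10), carry-in 0) doesn't pin J yet; pick J=9 and continue ⇒ J=9.
Step 3. [V] the sum has 7 digits but both addends have 6; that extra leading digit V is the final carry, namely 1 ⇒ V=1.
Step 4. [col 1: N + L ≡ J (mod 10)] in column 1 we have N+L≡J with carry-in 0; given N=3, J=9 and digits 1,3,9 already taken and all letters distinct, that pins L to 6. So L=6.
Step 5. [col 2: A + C ≡ C (mod 10)] in column 2 we have A+C≡C with carry-in 0; given nothing yet and digits 1,3,6,9 already taken and all letters distinct, that pins A to 0. So A=0.
Step 6. [col 2: A + C ≡ C (mod 10)] no forcing yet in column 2 (carry-in 0); C=4 is free and consistent — try it, so C=4.
Step 7. [col 3: N + F ≡ A (mod 10)] column 3: given N=3, A=0, carry-in 0, and digits 0,1,3,4,6,9 already taken and all letters distinct, N+F≡A (mod 10) forces F=7. So F=7.
Step 8. [col 4: D + V ≡ F (mod 10)] column 4 reads D+V+carry(1)=F with V=1, F=7; with digits 0,1,3,4,6,7,9 already taken and all letters distinct, the only value for D is 5 ⇒ D=5.
Step 9. [col 5: V + Z ≡ N (mod 10)] in column 5 we have V+Z≡N with carry-in 0; given V=1, N=3 and digits 0,1,3,4,5,6,7,9 already taken and all letters distinct, that pins Z to 2, so Z=2.
Step 10. [col 6: K + J ≡ F (mod 10)] column 6 reads K+J+carry(0)=F with J=9, F=7; with digits 0,1,2,3,4,5,6,7,9 already taken and all letters distinct, the only value for K is 8, so K=8.

Answer: A=0, C=4, D=5, F=7, J=9, K=8, L=6, N=3, V=1, Z=2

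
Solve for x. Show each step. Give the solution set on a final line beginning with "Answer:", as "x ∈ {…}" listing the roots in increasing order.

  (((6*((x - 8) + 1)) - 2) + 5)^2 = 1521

Step 1. [(((6*((x - 8) + 1)) - 2) + 5)^2 = 1521] √ both sides: 1521 ≥ 0 gives two branches, so sqrt: ((6*((x - 8) + 1)) - 2) + 5 = 39 or -39.
Step 2. [((6*((x - 8) + 1)) - 2) + 5 = 39 or -39] peel the +5: subtract 5 from each side ⇒ sub: (6*((x - 8) + 1)) - 2 = 34 or -44.
Step 3. [(6*((x - 8) + 1)) - 2 = 34 or -44] the outer -2 inverts by adding 2. So sub: 6*((x - 8) + 1) = 36 or -42.
Step 4. [6*((x - 8) + 1) = 36 or -42] divide by the outer 6, so div: (x - 8) + 1 = 6 or -7.
Step 5. [(x - 8) + 1 = 6 or -7] subtract 1: x sits inside (… + 1) ⇒ sub: x - 8 = 5 or -8.
Step 6. [x - 8 = 5 or -8] the outer -8 inverts by adding 8. So sub: x = 13 or 0.

Answer: x ∈ {0, 13}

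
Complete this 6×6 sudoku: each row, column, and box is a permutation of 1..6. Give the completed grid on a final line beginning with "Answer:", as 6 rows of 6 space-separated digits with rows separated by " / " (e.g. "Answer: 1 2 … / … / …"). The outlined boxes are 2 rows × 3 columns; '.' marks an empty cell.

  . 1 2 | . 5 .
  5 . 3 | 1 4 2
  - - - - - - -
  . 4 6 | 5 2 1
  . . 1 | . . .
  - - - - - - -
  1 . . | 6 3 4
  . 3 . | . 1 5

Step 1. [r5c2∈{2,5}] in row 5, 2 fits only at r5c2, so r5c2=2.
Step 2. [r1c6∈{3,6}] in box 2, 6 fits only at r1c6 ⇒ r1c6=6.
Step 3. [r4c6∈{3}] nothing but 3 survives at r4c6. So r4c6=3.
Step 4. [r1c1∈{4}] nothing but 4 survives at r1c1 ⇒ r1c1=4.
Step 5. [r6c1∈{6}] r6c1's peers cover all but 6. So r6c1=6.
Step 6. [r4c1∈{2}] only 2 remains possible at r4c1 ⇒ r4c1=2.
Step 7. [r4c4∈{4}] r4c4's peers cover all but 4. So r4c4=4.
Step 8. [r6c3∈{4}] only 4 remains possible at r6c3, so r6c3=4.
Step 9. [r3c1∈{3}] nothing but 3 survives at r3c1. So r3c1=3.
Step 10. [r6c4∈{2}] nothing but 2 survives at r6c4, so r6c4=2.
Step 11. [r4c2∈{5}] only 5 remains possible at r4c2 ⇒ r4c2=5.
Step 12. [r5c3∈{5}] nothing but 5 survives at r5c3. So r5c3=5.
Step 13. [r4c5∈{6}] r4c5 is down to just 6 ⇒ r4c5=6.
Step 14. [r1c4∈{3}] nothing but 3 survives at r1c4, so r1c4=3.
Step 15. [r2c2∈{6}] r2c2 has the single candidate 6. So r2c2=6.

Answer: 4 1 2 3 5 6 / 5 6 3 1 4 2 / 3 4 6 5 2 1 / 2 5 1 4 6 3 / 1 2 5 6 3 4 / 6 3 4 2 1 5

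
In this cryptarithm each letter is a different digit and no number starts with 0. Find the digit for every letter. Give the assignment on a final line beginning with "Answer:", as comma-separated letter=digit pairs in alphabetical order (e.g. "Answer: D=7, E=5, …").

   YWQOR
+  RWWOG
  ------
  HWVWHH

Step 1. [col 1: R + G ≡ H (mod 10)] no forcing yet in column 1 (carry-in 0); H=1 is free and consistent — try it, so H=1.
Step 2. [col 1: R + G ≡ H (mod 10)] no forcing yet in column 1 (carry-in 0); R=7 is free and consistent — try it. So R=7.
Step 3. [col 1: R + G ≡ H (mod 10)] in column 1 we have R+G≡H with carry-in 0; given R=7, H=1 and digits 1,7 already taken and all letters distinct, that pins G to 4 ⇒ G=4.
Step 4. [col 2: O + O ≡ H (mod 10)] several values work for O in column 2 (O + O ≡ H (mod 10), carry-in 1); try O=5, so O=5.
Step 5. [col 3: Q + W ≡ W (mod 10)] column 3: given nothing yet, carry-in 1, and digits 1,4,5,7 already taken and all letters distinct, Q+W≡W (mod 10) forces Q=9. So Q=9.
Step 6. [col 3: Q + W ≡ W (mod 10)] W=6 is one option consistent with column 3 (Q + W ≡ W (mod 10), carry-in 1) — take it, so W=6.
Step 7. [col 4: W + W ≡ V (mod 10)] column 4 reads W+W+carry(1)=V with W=6; with digits 1,4,5,6,7,9 already taken and all letters distinct, the only value for V is 3. So V=3.
Step 8. [col 5: Y + R ≡ W (mod 10)] in column 5 we have Y+R≡W with carry-in 1; given R=7, W=6 and digits 1,3,4,5,6,7,9 already taken and all letters distinct, that pins Y to 8. So Y=8.

Answer: G=4, H=1, O=5, Q=9, R=7, V=3, W=6, Y=8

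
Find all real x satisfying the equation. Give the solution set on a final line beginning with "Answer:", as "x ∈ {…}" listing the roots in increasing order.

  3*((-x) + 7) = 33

Step 1. [3*((-x) + 7) = 33] 3·(inner) — divide through by 3 ⇒ div: (-x) + 7 = 11.
Step 2. [(-x) + 7 = 11] peel the +7: subtract 7 from each side ⇒ sub: -x = 4.
Step 3. [-x = 4] leading − — multiply by −1. So neg: x = -4.

Answer: x ∈ {-4}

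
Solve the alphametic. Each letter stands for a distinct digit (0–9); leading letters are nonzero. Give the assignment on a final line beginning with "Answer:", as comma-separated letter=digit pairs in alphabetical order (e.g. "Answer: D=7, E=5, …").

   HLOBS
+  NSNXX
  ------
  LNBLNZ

Step 1. [L] adding two 5-digit numbers gives at most 5+1 digits, and here it does — L is that final carry and must be 1. So L=1.
Step 2. [col 1: S + X ≡ Z (mod 10)] Z=2 is one option consistent with column 1 (S + X ≡ Z (mod 10), carry-in 0) — take it, so Z=2.
Step 3. [col 1: S + X ≡ Z (mod 10)] S=8 is one option consistent with column 1 (S + X ≡ Z (mod 10), carry-in 0) — take it. So S=8.
Step 4. [col 1: S + X ≡ Z (mod 10)] from column 1 (S=8, Z=2, carry-in 0, digits 1,2,8 already taken and all letters distinct): X must equal 4, so X=4.
Step 5. [col 2: B + X ≡ N (mod 10)] several values work for N in column 2 (B + X ≡ N (mod 10), carry-in 1); try N=5 ⇒ N=5.
Step 6. [col 2: B + X ≡ N (mod 10)] from column 2 (X=4, N=5, carry-in 1, digits 1,2,4,5,8 already taken and all letters distinct): B must equal 0, so B=0.
Step 7. [col 3: O + N ≡ L (mod 10)] column 3: given N=5, L=1, carry-in 0, and digits 0,1,2,4,5,8 already taken and all letters distinct, O+N≡L (mod 10) forces O=6, so O=6.
Step 8. [col 5: H + N ≡ N (mod 10)] from column 5 (N=5, carry-in 1, digits 0,1,2,4,5,6,8 already taken and all letters distinct): H must equal 9, so H=9.

Answer: B=0, H=9, L=1, N=5, O=6, S=8, X=4, Z=2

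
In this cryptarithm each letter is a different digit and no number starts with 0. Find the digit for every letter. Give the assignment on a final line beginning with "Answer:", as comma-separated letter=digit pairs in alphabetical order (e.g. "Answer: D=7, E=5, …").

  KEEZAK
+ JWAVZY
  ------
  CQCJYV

Step 1. [col 1: K + Y ≡ V (mod 10)] K=4 is one option consistent with column 1 (K + Y ≡ V (mod 10), carry-in 0) — take it. So K=4.
Step 2. [col 1: K + Y ≡ V (mod 10)] column 1 (K + Y ≡ V (mod 10), carry-in 0) doesn't pin V yet; pick V=3 and continue, so V=3.
Step 3. [col 1: K + Y ≡ V (mod 10)] from column 1 (K=4, V=3, carry-in 0, digits 3,4 already taken and all letters distinct): Y must equal 9. So Y=9.
Step 4. [col 2: A + Z ≡ Y (mod 10)] several values work for Z in column 2 (A + Z ≡ Y (mod 10), carry-in 1); try Z=8 ⇒ Z=8.
Step 5. [col 2: A + Z ≡ Y (mod 10)] column 2: given Z=8, Y=9, carry-in 1, and digits 3,4,8,9 already taken and all letters distinct, A+Z≡Y (mod 10) forces A=0 ⇒ A=0.
Step 6. [col 3: Z + V ≡ J (mod 10)] column 3 reads Z+V+carry(0)=J with Z=8, V=3; with digits 0,3,4,8,9 already taken and all letters distinct, the only value for J is 1, so J=1.
Step 7. [col 4: E + A ≡ C (mod 10)] no forcing yet in column 4 (carry-in 1); C=6 is free and consistent — try it. So C=6.
Step 8. [col 4: E + A ≡ C (mod 10)] column 4: given A=0, C=6, carry-in 1, and digits 0,1,3,4,6,8,9 already taken and all letters distinct, E+A≡C (mod 10) forces E=5 ⇒ E=5.
Step 9. [col 5: E + W ≡ Q (mod 10)] column 5 (E + W ≡ Q (mod 10), carry-in 0) doesn't pin W yet; pick W=7 and continue, so W=7.
Step 10. [col 5: E + W ≡ Q (mod 10)] in column 5 we have E+W≡Q with carry-in 0; given E=5, W=7 and digits 0,1,3,4,5,6,7,8,9 already taken and all letters distinct, that pins Q to 2. So Q=2.

Answer: A=0, C=6, E=5, J=1, K=4, Q=2, V=3, W=7, Y=9, Z=8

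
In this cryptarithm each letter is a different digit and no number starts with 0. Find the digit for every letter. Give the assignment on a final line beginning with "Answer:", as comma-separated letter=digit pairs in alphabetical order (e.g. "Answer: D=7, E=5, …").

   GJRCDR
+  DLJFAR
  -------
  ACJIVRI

Step 1. [col 1: R + R ≡ I (mod 10)] column 1 (R + R ≡ I (mod 10), carry-in 0) doesn't pin R yet; pick R=6 and continue ⇒ R=6.
Step 2. [A] the sum has 7 digits but both addends have 6; that extra leading digit A is the final carry, namely 1, so A=1.
Step 3. [col 1: R + R ≡ I (mod 10)] in column 1 we have R+R≡I with carry-in 0; given R=6 and digits 1,6 already taken and all letters distinct, that pins I to 2. So I=2.
Step 4. [col 2: D + A ≡ R (mod 10)] column 2: given A=1, R=6, carry-in 1, and digits 1,2,6 already taken and all letters distinct, D+A≡R (mod 10) forces D=4, so D=4.
Step 5. [col 3: C + F ≡ V (mod 10)] C=3 is one option consistent with column 3 (C + F ≡ V (mod 10), carry-in 0) — take it ⇒ C=3.
Step 6. [col 3: C + F ≡ V (mod 10)] no forcing yet in column 3 (carry-in 0); F=7 is free and consistent — try it, so F=7.
Step 7. [col 3: C + F ≡ V (mod 10)] from column 3 (C=3, F=7, carry-in 0, digits 1,2,3,4,6,7 already taken and all letters distinct): V must equal 0, so V=0.
Step 8. [col 4: R + J ≡ I (mod 10)] column 4 reads R+J+carry(1)=I with R=6, I=2; with digits 0,1,2,3,4,6,7 already taken and all letters distinct, the only value for J is 5. So J=5.
Step 9. [col 5: J + L ≡ J (mod 10)] in column 5 we have J+L≡J with carry-in 1; given J=5 and digits 0,1,2,3,4,5,6,7 already taken and all letters distinct, that pins L to 9 ⇒ L=9.
Step 10. [col 6: G + D ≡ C (mod 10)] column 6 reads G+D+carry(1)=C with D=4, C=3; with digits 0,1,2,3,4,5,6,7,9 already taken and all letters distinct, the only value for G is 8 ⇒ G=8.

Answer: A=1, C=3, D=4, F=7, G=8, I=2, J=5, L=9, R=6, V=0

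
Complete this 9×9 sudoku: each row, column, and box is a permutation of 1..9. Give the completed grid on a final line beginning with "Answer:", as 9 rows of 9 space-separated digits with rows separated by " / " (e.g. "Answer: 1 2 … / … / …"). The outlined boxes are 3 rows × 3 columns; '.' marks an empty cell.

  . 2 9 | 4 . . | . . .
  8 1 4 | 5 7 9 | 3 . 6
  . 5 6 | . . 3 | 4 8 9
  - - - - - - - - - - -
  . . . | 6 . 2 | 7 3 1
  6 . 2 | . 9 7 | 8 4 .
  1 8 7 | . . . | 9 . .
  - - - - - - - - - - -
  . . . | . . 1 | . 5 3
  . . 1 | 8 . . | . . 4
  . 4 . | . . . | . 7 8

Step 1. [r9c3∈{3,5}] 3 has one home in col 3: r9c3 ⇒ r9c3=3.
Step 2. [r8c5∈{2,3,5,6}] row 8 places 3 nowhere but r8c5 ⇒ r8c5=3.
Step 3. [r7c4∈{2,7,9}] in col 4, 7 fits only at r7c4 ⇒ r7c4=7.
Step 4. [r7c5∈{2,4,6}] across row 7, 4 lands solely at r7c5 ⇒ r7c5=4.
Step 5. [r6c5∈{5}] r6c5 is down to just 5. So r6c5=5.
Step 6. [r8c8∈{2,6,9}] 9 has one home in col 8: r8c8, so r8c8=9.
Step 7. [r9c7∈{1,2,6}] in row 9, 1 fits only at r9c7 ⇒ r9c7=1.
Step 8. [r8c2∈{6,7}] across col 2, 7 lands solely at r8c2. So r8c2=7.
Step 9. [r4c1∈{4,5,9}] row 4 places 4 nowhere but r4c1 ⇒ r4c1=4.
Step 10. [r5c4∈{1,3}] 1 has one home in row 5: r5c4, so r5c4=1.
Step 11. [r1c6∈{6,8}] across col 6, 8 lands solely at r1c6 ⇒ r1c6=8.
Step 12. [r1c5∈{1,6}] across row 1, 6 lands solely at r1c5. So r1c5=6.
Step 13. [r9c5∈{2}] r9c5's peers cover all but 2. So r9c5=2.
Step 14. [r9c6∈{5,6}] across row 9, 6 lands solely at r9c6 ⇒ r9c6=6.
Step 15. [r7c2∈{6,9}] col 2 places 6 nowhere but r7c2. So r7c2=6.
Step 16. [r7c1∈{2,9}] row 7 places 9 nowhere but r7c1. So r7c1=9.
Step 17. [r8c1∈{2,5}] 2 has one home in col 1: r8c1, so r8c1=2.
Step 18. [r1c9∈{5,7}] across col 9, 7 lands solely at r1c9, so r1c9=7.
Step 19. [r6c9∈{2}] only 2 remains possible at r6c9 ⇒ r6c9=2.
Step 20. [r3c5∈{1}] nothing but 1 survives at r3c5. So r3c5=1.
Step 21. [r2c8∈{2}] r2c8 is down to just 2 ⇒ r2c8=2.
Step 22. [r9c4∈{9}] r9c4 has the single candidate 9 ⇒ r9c4=9.
Step 23. [r8c7∈{6}] r8c7's peers cover all but 6. So r8c7=6.
Step 24. [r1c7∈{5}] only 5 remains possible at r1c7, so r1c7=5.
Step 25. [r4c3∈{5}] r4c3 has the single candidate 5, so r4c3=5.
Step 26. [r6c4∈{3}] r6c4's peers cover all but 3, so r6c4=3.
Step 27. [r6c6∈{4}] only 4 remains possible at r6c6. So r6c6=4.
Step 28. [r7c7∈{2}] r7c7 has the single candidate 2 ⇒ r7c7=2.
Step 29. [r4c5∈{8}] r4c5 is down to just 8 ⇒ r4c5=8.
Step 30. [r4c2∈{9}] r4c2 is down to just 9. So r4c2=9.
Step 31. [r6c8∈{6}] nothing but 6 survives at r6c8, so r6c8=6.
Step 32. [r3c1∈{7}] r3c1 has the single candidate 7, so r3c1=7.
Step 33. [r3c4∈{2}] r3c4's peers cover all but 2. So r3c4=2.
Step 34. [r1c8∈{1}] r1c8 is down to just 1, so r1c8=1.
Step 35. [r8c6∈{5}] nothing but 5 survives at r8c6, so r8c6=5.
Step 36. [r7c3∈{8}] r7c3 has the single candidate 8, so r7c3=8.
Step 37. [r1c1∈{3}] nothing but 3 survives at r1c1, so r1c1=3.
Step 38. [r5c2∈{3}] only 3 remains possible at r5c2. So r5c2=3.
Step 39. [r9c1∈{5}] r9c1 has the single candidate 5. So r9c1=5.
Step 40. [r5c9∈{5}] only 5 remains possible at r5c9 ⇒ r5c9=5.

Answer: 3 2 9 4 6 8 5 1 7 / 8 1 4 5 7 9 3 2 6 / 7 5 6 2 1 3 4 8 9 / 4 9 5 6 8 2 7 3 1 / 6 3 2 1 9 7 8 4 5 / 1 8 7 3 5 4 9 6 2 / 9 6 8 7 4 1 2 5 3 / 2 7 1 8 3 5 6 9 4 / 5 4 3 9 2 6 1 7 8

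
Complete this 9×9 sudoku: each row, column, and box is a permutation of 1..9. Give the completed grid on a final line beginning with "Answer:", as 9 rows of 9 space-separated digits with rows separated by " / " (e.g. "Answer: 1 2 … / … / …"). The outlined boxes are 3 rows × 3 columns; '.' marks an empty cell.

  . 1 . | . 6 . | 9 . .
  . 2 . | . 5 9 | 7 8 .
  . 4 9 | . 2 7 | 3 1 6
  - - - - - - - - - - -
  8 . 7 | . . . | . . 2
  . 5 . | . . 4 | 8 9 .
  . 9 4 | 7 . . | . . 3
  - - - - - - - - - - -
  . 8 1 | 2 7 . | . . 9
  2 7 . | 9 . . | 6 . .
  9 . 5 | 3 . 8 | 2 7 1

Step 1. [r4c4∈{1,5,6}] col 4 places 5 nowhere but r4c4. So r4c4=5.
Step 2. [r8c3∈{3}] r8c3's peers cover all but 3, so r8c3=3.
Step 3. [r5c4∈{1,6}] 6 has one home in col 4: r5c4. So r5c4=6.
Step 4. [r2c9∈{4}] only 4 remains possible at r2c9. So r2c9=4.
Step 5. [r4c2∈{3,6}] in col 2, 3 fits only at r4c2, so r4c2=3.
Step 6. [r4c6∈{1}] r4c6's peers cover all but 1. So r4c6=1.
Step 7. [r6c1∈{1,6}] r6c1 is the only open cell in box 4 admitting 6 ⇒ r6c1=6.
Step 8. [r6c8∈{5}] r6c8's peers cover all but 5. So r6c8=5.
Step 9. [r8c8∈{4}] r8c8's peers cover all but 4, so r8c8=4.
Step 10. [r8c6∈{5}] r8c6 is down to just 5. So r8c6=5.
Step 11. [r1c1∈{3,5,7}] 7 has one home in row 1: r1c1. So r1c1=7.
Step 12. [r3c4∈{8}] r3c4 has the single candidate 8, so r3c4=8.
Step 13. [r5c1∈{1}] r5c1's peers cover all but 1. So r5c1=1.
Step 14. [r4c5∈{9}] r4c5's peers cover all but 9. So r4c5=9.
Step 15. [r5c5∈{3}] r5c5 is down to just 3. So r5c5=3.
Step 16. [r1c6∈{3}] only 3 remains possible at r1c6 ⇒ r1c6=3.
Step 17. [r5c9∈{7}] r5c9 has the single candidate 7 ⇒ r5c9=7.
Step 18. [r4c8∈{6}] nothing but 6 survives at r4c8, so r4c8=6.
Step 19. [r3c1∈{5}] nothing but 5 survives at r3c1 ⇒ r3c1=5.
Step 20. [r7c8∈{3}] only 3 remains possible at r7c8 ⇒ r7c8=3.
Step 21. [r1c4∈{4}] nothing but 4 survives at r1c4. So r1c4=4.
Step 22. [r8c9∈{8}] r8c9 is down to just 8 ⇒ r8c9=8.
Step 23. [r2c3∈{6}] nothing but 6 survives at r2c3 ⇒ r2c3=6.
Step 24. [r7c7∈{5}] r7c7 has the single candidate 5. So r7c7=5.
Step 25. [r1c8∈{2}] only 2 remains possible at r1c8. So r1c8=2.
Step 26. [r9c5∈{4}] r9c5's peers cover all but 4, so r9c5=4.
Step 27. [r7c1∈{4}] only 4 remains possible at r7c1 ⇒ r7c1=4.
Step 28. [r4c7∈{4}] r4c7's peers cover all but 4 ⇒ r4c7=4.
Step 29. [r2c4∈{1}] only 1 remains possible at r2c4. So r2c4=1.
Step 30. [r6c5∈{8}] nothing but 8 survives at r6c5. So r6c5=8.
Step 31. [r5c3∈{2}] r5c3 has the single candidate 2 ⇒ r5c3=2.
Step 32. [r6c7∈{1}] only 1 remains possible at r6c7, so r6c7=1.
Step 33. [r8c5∈{1}] r8c5's peers cover all but 1 ⇒ r8c5=1.
Step 34. [r7c6∈{6}] r7c6's peers cover all but 6. So r7c6=6.
Step 35. [r2c1∈{3}] r2c1's peers cover all but 3. So r2c1=3.
Step 36. [r6c6∈{2}] nothing but 2 survives at r6c6 ⇒ r6c6=2.
Step 37. [r1c3∈{8}] nothing but 8 survives at r1c3 ⇒ r1c3=8.
Step 38. [r1c9∈{5}] only 5 remains possible at r1c9. So r1c9=5.
Step 39. [r9c2∈{6}] only 6 remains possible at r9c2, so r9c2=6.

Answer: 7 1 8 4 6 3 9 2 5 / 3 2 6 1 5 9 7 8 4 / 5 4 9 8 2 7 3 1 6 / 8 3 7 5 9 1 4 6 2 / 1 5 2 6 3 4 8 9 7 / 6 9 4 7 8 2 1 5 3 / 4 8 1 2 7 6 5 3 9 / 2 7 3 9 1 5 6 4 8 / 9 6 5 3 4 8 2 7 1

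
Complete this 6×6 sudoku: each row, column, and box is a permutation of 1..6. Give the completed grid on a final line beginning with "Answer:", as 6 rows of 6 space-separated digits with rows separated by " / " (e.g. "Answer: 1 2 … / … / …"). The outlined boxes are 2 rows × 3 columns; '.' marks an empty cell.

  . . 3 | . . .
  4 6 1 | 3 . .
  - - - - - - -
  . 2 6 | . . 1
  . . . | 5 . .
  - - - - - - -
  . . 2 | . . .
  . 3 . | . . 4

Step 1. [r1c2∈{5}] nothing but 5 survives at r1c2. So r1c2=5.
Step 2. [r6c3∈{5}] r6c3 has the single candidate 5 ⇒ r6c3=5.
Step 3. [r1c1∈{2}] nothing but 2 survives at r1c1 ⇒ r1c1=2.
Step 4. [r1c6∈{6}] r1c6 is down to just 6 ⇒ r1c6=6.
Step 5. [r4c5∈{2,3,4,6}] across row 4, 6 lands solely at r4c5 ⇒ r4c5=6.
Step 6. [r6c4∈{1,2,6}] in col 4, 2 fits only at r6c4, so r6c4=2.
Step 7. [r6c5∈{1}] r6c5 has the single candidate 1. So r6c5=1.
Step 8. [r4c6∈{2,3}] 2 has one home in row 4: r4c6 ⇒ r4c6=2.
Step 9. [r3c5∈{3,4}] across box 4, 3 lands solely at r3c5. So r3c5=3.
Step 10. [r5c2∈{1,4}] across row 5, 4 lands solely at r5c2, so r5c2=4.
Step 11. [r5c5∈{5}] r5c5 has the single candidate 5, so r5c5=5.
Step 12. [r5c1∈{1,6}] in row 5, 1 fits only at r5c1. So r5c1=1.
Step 13. [r1c5∈{4}] r1c5 has the single candidate 4 ⇒ r1c5=4.
Step 14. [r5c6∈{3}] only 3 remains possible at r5c6, so r5c6=3.
Step 15. [r3c4∈{4}] nothing but 4 survives at r3c4 ⇒ r3c4=4.
Step 16. [r2c6∈{5}] r2c6's peers cover all but 5 ⇒ r2c6=5.
Step 17. [r6c1∈{6}] r6c1's peers cover all but 6 ⇒ r6c1=6.
Step 18. [r3c1∈{5}] nothing but 5 survives at r3c1, so r3c1=5.
Step 19. [r2c5∈{2}] r2c5 has the single candidate 2. So r2c5=2.
Step 20. [r4c2∈{1}] r4c2 has the single candidate 1 ⇒ r4c2=1.
Step 21. [r1c4∈{1}] r1c4's peers cover all but 1 ⇒ r1c4=1.
Step 22. [r5c4∈{6}] nothing but 6 survives at r5c4 ⇒ r5c4=6.
Step 23. [r4c3∈{4}] r4c3 has the single candidate 4, so r4c3=4.
Step 24. [r4c1∈{3}] r4c1 has the single candidate 3 ⇒ r4c1=3.

Answer: 2 5 3 1 4 6 / 4 6 1 3 2 5 / 5 2 6 4 3 1 / 3 1 4 5 6 2 / 1 4 2 6 5 3 / 6 3 5 2 1 4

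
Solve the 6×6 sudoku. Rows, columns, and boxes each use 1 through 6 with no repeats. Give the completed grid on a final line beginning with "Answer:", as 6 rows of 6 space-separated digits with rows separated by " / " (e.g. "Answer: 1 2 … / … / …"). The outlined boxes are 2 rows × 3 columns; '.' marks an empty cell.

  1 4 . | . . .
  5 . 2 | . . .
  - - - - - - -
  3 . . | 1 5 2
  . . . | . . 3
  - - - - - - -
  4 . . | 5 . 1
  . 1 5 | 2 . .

Step 1. [r3c2∈{6}] r3c2 has the single candidate 6, so r3c2=6.
Step 2. [r1c3∈{3,6}] 6 has one home in box 1: r1c3, so r1c3=6.
Step 3. [r6c5∈{3,4,6}] r6c5 is the only open cell in row 6 admitting 3. So r6c5=3.
Step 4. [r5c5∈{6}] nothing but 6 survives at r5c5 ⇒ r5c5=6.
Step 5. [r4c5∈{4}] r4c5 is down to just 4. So r4c5=4.
Step 6. [r2c4∈{3,4,6}] col 4 places 4 nowhere but r2c4 ⇒ r2c4=4.
Step 7. [r5c2∈{2,3}] across row 5, 2 lands solely at r5c2, so r5c2=2.
Step 8. [r2c2∈{3}] nothing but 3 survives at r2c2 ⇒ r2c2=3.
Step 9. [r4c2∈{5}] r4c2's peers cover all but 5. So r4c2=5.
Step 10. [r3c3∈{4}] r3c3 is down to just 4 ⇒ r3c3=4.
Step 11. [r1c4∈{3}] r1c4 is down to just 3. So r1c4=3.
Step 12. [r1c5∈{2}] nothing but 2 survives at r1c5, so r1c5=2.
Step 13. [r5c3∈{3}] r5c3's peers cover all but 3. So r5c3=3.
Step 14. [r4c1∈{2}] r4c1 has the single candidate 2, so r4c1=2.
Step 15. [r2c6∈{6}] only 6 remains possible at r2c6 ⇒ r2c6=6.
Step 16. [r2c5∈{1}] r2c5 has the single candidate 1. So r2c5=1.
Step 17. [r6c6∈{4}] r6c6 has the single candidate 4. So r6c6=4.
Step 18. [r4c3∈{1}] only 1 remains possible at r4c3, so r4c3=1.
Step 19. [r6c1∈{6}] r6c1's peers cover all but 6 ⇒ r6c1=6.
Step 20. [r4c4∈{6}] nothing but 6 survives at r4c4 ⇒ r4c4=6.
Step 21. [r1c6∈{5}] only 5 remains possible at r1c6. So r1c6=5.

Answer: 1 4 6 3 2 5 / 5 3 2 4 1 6 / 3 6 4 1 5 2 / 2 5 1 6 4 3 / 4 2 3 5 6 1 / 6 1 5 2 3 4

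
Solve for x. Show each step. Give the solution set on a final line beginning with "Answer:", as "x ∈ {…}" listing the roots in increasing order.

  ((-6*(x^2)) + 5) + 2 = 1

Step 1. [((-6*(x^2)) + 5) + 2 = 1] +2 is outermost — subtract 2 both sides. So sub: (-6*(x^2)) + 5 = -1.
Step 2. [(-6*(x^2)) + 5 = -1] +5 is outermost — subtract 5 both sides, so sub: -6*(x^2) = -6.
Step 3. [-6*(x^2) = -6] -6·(inner) — divide through by -6. So div: x^2 = 1.
Step 4. [x^2 = 1] √ both sides: 1 ≥ 0 gives two branches ⇒ sqrt: x = 1 or -1.

Answer: x ∈ {-1, 1}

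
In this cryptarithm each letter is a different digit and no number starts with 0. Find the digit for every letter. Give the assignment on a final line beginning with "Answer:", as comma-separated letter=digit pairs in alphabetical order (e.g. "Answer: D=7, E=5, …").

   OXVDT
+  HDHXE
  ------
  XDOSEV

Step 1. [X] X is the leading digit of a 6-digit sum of two 5-digit numbers; the final carry is exactly 1. So X=1.
Step 2. [col 1: T + E ≡ V (mod 10)] several values work for V in column 1 (T + E ≡ V (mod 10), carry-in 0); try V=9, so V=9.
Step 3. [col 1: T + E ≡ V (mod 10)] several values work for E in column 1 (T + E ≡ V (mod 10), carry-in 0); try E=3. So E=3.
Step 4. [col 1: T + E ≡ V (mod 10)] from column 1 (E=3, V=9, carry-in 0, digits 1,3,9 already taken and all letters distinct): T must equal 6, so T=6.
Step 5. [col 2: D + X ≡ E (mod 10)] from column 2 (X=1, E=3, carry-in 0, digits 1,3,6,9 already taken and all letters distinct): D must equal 2 ⇒ D=2.
Step 6. [col 3: V + H ≡ S (mod 10)] S=7 is one option consistent with column 3 (V + H ≡ S (mod 10), carry-in 0) — take it. So S=7.
Step 7. [col 3: V + H ≡ S (mod 10)] column 3: given V=9, S=7, carry-in 0, and digits 1,2,3,6,7,9 already taken and all letters distinct, V+H≡S (mod 10) forces H=8. So H=8.
Step 8. [col 4: X + D ≡ O (mod 10)] column 4: given X=1, D=2, carry-in 1, and digits 1,2,3,6,7,8,9 already taken and all letters distinct, X+D≡O (mod 10) forces O=4. So O=4.

Answer: D=2, E=3, H=8, O=4, S=7, T=6, V=9, X=1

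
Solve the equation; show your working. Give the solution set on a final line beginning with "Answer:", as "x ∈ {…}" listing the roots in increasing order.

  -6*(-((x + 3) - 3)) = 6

Step 1. [-6*(-((x + 3) - 3)) = 6] -6·(inner) — divide through by -6, so div: -((x + 3) - 3) = -1.
Step 2. [-((x + 3) - 3) = -1] LHS negated; negate both sides. So neg: (x + 3) - 3 = 1.
Step 3. [(x + 3) - 3 = 1] add 3: x sits inside (… - 3) ⇒ sub: x + 3 = 4.
Step 4. [x + 3 = 4] 3 comes off first (subtract 3) ⇒ sub: x = 1.

Answer: x ∈ {1}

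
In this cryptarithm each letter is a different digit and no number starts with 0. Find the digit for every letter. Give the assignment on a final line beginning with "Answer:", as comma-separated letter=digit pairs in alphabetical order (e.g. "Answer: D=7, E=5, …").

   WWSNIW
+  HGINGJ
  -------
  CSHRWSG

Step 1. [col 1: W + J ≡ G (mod 10)] no forcing yet in column 1 (carry-in 0); J=2 is free and consistent — try it, so J=2.
Step 2. [col 1: W + J ≡ G (mod 10)] no forcing yet in column 1 (carry-in 0); G=0 is free and consistent — try it. So G=0.
Step 3. [C] adding two 6-digit numbers gives at most 6+1 digits, and here it does — C is that final carry and must be 1 ⇒ C=1.
Step 4. [col 1: W + J ≡ G (mod 10)] column 1: given J=2, G=0, carry-in 0, and digits 0,1,2 already taken and all letters distinct, W+J≡G (mod 10) forces W=8 ⇒ W=8.
Step 5. [col 2: I + G ≡ S (mod 10)] several values work for S in column 2 (I + G ≡ S (mod 10), carry-in 1); try S=7, so S=7.
Step 6. [col 2: I + G ≡ S (mod 10)] column 2 reads I+G+carry(1)=S with G=0, S=7; with digits 0,1,2,7,8 already taken and all letters distinct, the only value for I is 6, so I=6.
Step 7. [col 3: N + N ≡ W (mod 10)] column 3 (N + N ≡ W (mod 10), carry-in 0) doesn't pin N yet; pick N=4 and continue ⇒ N=4.
Step 8. [col 4: S + I ≡ R (mod 10)] column 4 reads S+I+carry(0)=R with S=7, I=6; with digits 0,1,2,4,6,7,8 already taken and all letters distinct, the only value for R is 3, so R=3.
Step 9. [col 5: W + G ≡ H (mod 10)] column 5: given W=8, G=0, carry-in 1, and digits 0,1,2,3,4,6,7,8 already taken and all letters distinct, W+G≡H (mod 10) forces H=9. So H=9.

Answer: C=1, G=0, H=9, I=6, J=2, N=4, R=3, S=7, W=8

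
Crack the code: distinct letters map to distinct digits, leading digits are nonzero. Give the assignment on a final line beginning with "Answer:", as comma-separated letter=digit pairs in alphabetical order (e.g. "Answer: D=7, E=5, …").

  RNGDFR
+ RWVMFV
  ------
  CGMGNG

Step 1. [col 1: R + V ≡ G (mod 10)] several values work for R in column 1 (R + V ≡ G (mod 10), carry-in 0); try R=4 ⇒ R=4.
Step 2. [col 1: R + V ≡ G (mod 10)] several values work for G in column 1 (R + V ≡ G (mod 10), carry-in 0); try G=2. So G=2.
Step 3. [col 1: R + V ≡ G (mod 10)] from column 1 (R=4, G=2, carry-in 0, digits 2,4 already taken and all letters distinct): V must equal 8. So V=8.
Step 4. [col 2: F + F ≡ N (mod 10)] no forcing yet in column 2 (carry-in 1); F=7 is free and consistent — try it. So F=7.
Step 5. [col 2: F + F ≡ N (mod 10)] in column 2 we have F+F≡N with carry-in 1; given F=7 and digits 2,4,7,8 already taken and all letters distinct, that pins N to 5. So N=5.
Step 6. [col 3: D + M ≡ G (mod 10)] column 3 (D + M ≡ G (mod 10), carry-in 1) doesn't pin D yet; pick D=1 and continue. So D=1.
Step 7. [col 3: D + M ≡ G (mod 10)] in column 3 we have D+M≡G with carry-in 1; given D=1, G=2 and digits 1,2,4,5,7,8 already taken and all letters distinct, that pins M to 0 ⇒ M=0.
Step 8. [col 5: N + W ≡ G (mod 10)] in column 5 we have N+W≡G with carry-in 1; given N=5, G=2 and digits 0,1,2,4,5,7,8 already taken and all letters distinct, that pins W to 6 ⇒ W=6.
Step 9. [col 6: R + R ≡ C (mod 10)] in column 6 we have R+R≡C with carry-in 1; given R=4 and digits 0,1,2,4,5,6,7,8 already taken and all letters distinct, that pins C to 9. So C=9.

Answer: C=9, D=1, F=7, G=2, M=0, N=5, R=4, V=8, W=6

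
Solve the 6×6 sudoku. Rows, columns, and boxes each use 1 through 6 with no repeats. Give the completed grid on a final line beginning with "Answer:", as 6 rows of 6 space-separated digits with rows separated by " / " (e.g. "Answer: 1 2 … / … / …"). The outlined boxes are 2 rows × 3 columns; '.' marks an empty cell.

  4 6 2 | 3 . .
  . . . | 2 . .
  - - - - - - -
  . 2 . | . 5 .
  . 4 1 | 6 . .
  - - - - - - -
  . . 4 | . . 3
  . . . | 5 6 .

Step 1. [r5c4∈{1}] r5c4 is down to just 1 ⇒ r5c4=1.
Step 2. [r6c3∈{3}] r6c3's peers cover all but 3, so r6c3=3.
Step 3. [r3c6∈{1,4}] row 3 places 1 nowhere but r3c6, so r3c6=1.
Step 4. [r3c1∈{3,6}] 3 has one home in row 3: r3c1 ⇒ r3c1=3.
Step 5. [r5c5∈{2}] r5c5 is down to just 2 ⇒ r5c5=2.
Step 6. [r2c3∈{5}] r2c3's peers cover all but 5, so r2c3=5.
Step 7. [r2c1∈{1}] r2c1 has the single candidate 1, so r2c1=1.
Step 8. [r4c1∈{5}] r4c1 has the single candidate 5. So r4c1=5.
Step 9. [r2c5∈{4}] nothing but 4 survives at r2c5. So r2c5=4.
Step 10. [r5c2∈{5}] r5c2's peers cover all but 5 ⇒ r5c2=5.
Step 11. [r2c6∈{6}] only 6 remains possible at r2c6. So r2c6=6.
Step 12. [r3c3∈{6}] r3c3 has the single candidate 6 ⇒ r3c3=6.
Step 13. [r6c1∈{2}] r6c1 is down to just 2 ⇒ r6c1=2.
Step 14. [r2c2∈{3}] r2c2 has the single candidate 3 ⇒ r2c2=3.
Step 15. [r1c5∈{1}] only 1 remains possible at r1c5 ⇒ r1c5=1.
Step 16. [r4c6∈{2}] only 2 remains possible at r4c6 ⇒ r4c6=2.
Step 17. [r1c6∈{5}] only 5 remains possible at r1c6, so r1c6=5.
Step 18. [r6c2∈{1}] nothing but 1 survives at r6c2, so r6c2=1.
Step 19. [r6c6∈{4}] only 4 remains possible at r6c6 ⇒ r6c6=4.
Step 20. [r3c4∈{4}] r3c4 has the single candidate 4 ⇒ r3c4=4.
Step 21. [r4c5∈{3}] r4c5 is down to just 3. So r4c5=3.
Step 22. [r5c1∈{6}] r5c1 has the single candidate 6 ⇒ r5c1=6.

Answer: 4 6 2 3 1 5 / 1 3 5 2 4 6 / 3 2 6 4 5 1 / 5 4 1 6 3 2 / 6 5 4 1 2 3 / 2 1 3 5 6 4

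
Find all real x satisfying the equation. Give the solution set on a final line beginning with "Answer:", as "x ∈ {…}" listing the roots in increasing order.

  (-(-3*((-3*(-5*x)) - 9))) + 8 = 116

Step 1. [(-(-3*((-3*(-5*x)) - 9))) + 8 = 116] the outer +8 inverts by subtracting 8, so sub: -(-3*((-3*(-5*x)) - 9)) = 108.
Step 2. [-(-3*((-3*(-5*x)) - 9)) = 108] flip signs both sides ⇒ neg: -3*((-3*(-5*x)) - 9) = -108.
Step 3. [-3*((-3*(-5*x)) - 9) = -108] -3·(inner) — divide through by -3, so div: (-3*(-5*x)) - 9 = 36.
Step 4. [(-3*(-5*x)) - 9 = 36] common factor -3 (LHS and 36) — divide through, so factor: (-5*x) + 3 = -12.
Step 5. [(-5*x) + 3 = -12] peel the +3: subtract 3 from each side. So sub: -5*x = -15.
Step 6. [-5*x = -15] LHS = -5·(…); ÷-5 both sides. So div: x = 3.

Answer: x ∈ {3}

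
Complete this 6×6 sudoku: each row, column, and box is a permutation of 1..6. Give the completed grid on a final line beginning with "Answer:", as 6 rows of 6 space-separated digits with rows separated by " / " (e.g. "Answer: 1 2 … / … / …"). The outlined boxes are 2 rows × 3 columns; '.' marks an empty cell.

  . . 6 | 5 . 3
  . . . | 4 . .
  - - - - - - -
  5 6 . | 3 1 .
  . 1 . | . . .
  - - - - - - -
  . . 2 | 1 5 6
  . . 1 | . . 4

Step 1. [r4c1∈{2,3,4}] box 3 places 2 nowhere but r4c1, so r4c1=2.
Step 2. [r1c5∈{2}] r1c5 is down to just 2, so r1c5=2.
Step 3. [r2c3∈{3,5}] col 3 places 5 nowhere but r2c3, so r2c3=5.
Step 4. [r1c1∈{1,4}] 1 has one home in row 1: r1c1. So r1c1=1.
Step 5. [r2c1∈{3}] nothing but 3 survives at r2c1 ⇒ r2c1=3.
Step 6. [r5c2∈{3,4}] r5c2 is the only open cell in row 5 admitting 3, so r5c2=3.
Step 7. [r4c5∈{4,6}] in col 5, 4 fits only at r4c5 ⇒ r4c5=4.
Step 8. [r6c1∈{6}] nothing but 6 survives at r6c1, so r6c1=6.
Step 9. [r6c4∈{2}] r6c4's peers cover all but 2 ⇒ r6c4=2.
Step 10. [r6c5∈{3}] nothing but 3 survives at r6c5, so r6c5=3.
Step 11. [r4c4∈{6}] nothing but 6 survives at r4c4 ⇒ r4c4=6.
Step 12. [r3c3∈{4}] r3c3 is down to just 4. So r3c3=4.
Step 13. [r5c1∈{4}] r5c1's peers cover all but 4. So r5c1=4.
Step 14. [r3c6∈{2}] r3c6 is down to just 2 ⇒ r3c6=2.
Step 15. [r2c2∈{2}] only 2 remains possible at r2c2 ⇒ r2c2=2.
Step 16. [r2c6∈{1}] r2c6's peers cover all but 1, so r2c6=1.
Step 17. [r1c2∈{4}] r1c2 is down to just 4, so r1c2=4.
Step 18. [r6c2∈{5}] r6c2's peers cover all but 5, so r6c2=5.
Step 19. [r4c6∈{5}] r4c6 is down to just 5 ⇒ r4c6=5.
Step 20. [r4c3∈{3}] r4c3's peers cover all but 3, so r4c3=3.
Step 21. [r2c5∈{6}] r2c5 is down to just 6 ⇒ r2c5=6.

Answer: 1 4 6 5 2 3 / 3 2 5 4 6 1 / 5 6 4 3 1 2 / 2 1 3 6 4 5 / 4 3 2 1 5 6 / 6 5 1 2 3 4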